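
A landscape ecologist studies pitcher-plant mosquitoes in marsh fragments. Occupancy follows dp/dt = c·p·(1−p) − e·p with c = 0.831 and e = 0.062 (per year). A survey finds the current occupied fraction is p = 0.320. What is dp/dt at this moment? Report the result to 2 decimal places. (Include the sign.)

0.16

Colonization term: c·p·(1−p) = 0.831×0.320×0.6800 = 0.18083.
Extinction term: e·p = 0.01984.
dp/dt = 0.18083 − 0.01984 = 0.16099.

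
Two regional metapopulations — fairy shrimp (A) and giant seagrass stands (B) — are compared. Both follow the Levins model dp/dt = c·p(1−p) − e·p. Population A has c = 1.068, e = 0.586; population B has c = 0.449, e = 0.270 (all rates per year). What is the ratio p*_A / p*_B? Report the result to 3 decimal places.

1.132

A: p*_A = 1 − 0.586/1.068 = 0.4513.
B: p*_B = 1 − 0.270/0.449 = 0.3987.
p*_A / p*_B = 0.4513/0.3987 = 1.1321.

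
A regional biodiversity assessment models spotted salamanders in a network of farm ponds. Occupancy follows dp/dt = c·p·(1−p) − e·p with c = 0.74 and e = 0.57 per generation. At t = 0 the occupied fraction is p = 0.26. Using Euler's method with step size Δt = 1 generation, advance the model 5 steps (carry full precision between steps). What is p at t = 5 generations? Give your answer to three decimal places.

0.241

Update rule: p ← p + [c·p·(1−p) − e·p]·Δt with Δt = 1.
step 1: Δp = -0.00582, p = 0.25418
step 2: Δp = -0.00460, p = 0.24958
step 3: Δp = -0.00367, p = 0.24591
step 4: Δp = -0.00294, p = 0.24297
step 5: Δp = -0.00238, p = 0.24059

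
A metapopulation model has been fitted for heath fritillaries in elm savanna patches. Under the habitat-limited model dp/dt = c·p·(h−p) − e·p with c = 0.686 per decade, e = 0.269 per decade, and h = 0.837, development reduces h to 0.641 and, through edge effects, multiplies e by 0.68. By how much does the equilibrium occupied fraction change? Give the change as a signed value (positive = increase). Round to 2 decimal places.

-0.07

Before: p* = h − e/c = 0.837 − 0.269/0.686 = 0.837 − 0.3921 = 0.4449.
After: c = 0.686, e = 0.18292, h = 0.641; p* = 0.641 − 0.18292/0.686 = 0.3744.
Δp* = 0.3744 − 0.4449 = -0.0705.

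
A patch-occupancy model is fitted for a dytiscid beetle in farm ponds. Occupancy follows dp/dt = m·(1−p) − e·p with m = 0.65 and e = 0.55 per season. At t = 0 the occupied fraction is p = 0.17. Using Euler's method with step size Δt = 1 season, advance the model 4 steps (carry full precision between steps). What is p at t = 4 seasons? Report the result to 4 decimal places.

0.5411

Update rule: p ← p + [m·(1−p) − e·p]·Δt with Δt = 1.
p: 0.17000 → 0.61600  (Δp = +0.44600)
p: 0.61600 → 0.52680  (Δp = -0.08920)
p: 0.52680 → 0.54464  (Δp = +0.01784)
p: 0.54464 → 0.54107  (Δp = -0.00357)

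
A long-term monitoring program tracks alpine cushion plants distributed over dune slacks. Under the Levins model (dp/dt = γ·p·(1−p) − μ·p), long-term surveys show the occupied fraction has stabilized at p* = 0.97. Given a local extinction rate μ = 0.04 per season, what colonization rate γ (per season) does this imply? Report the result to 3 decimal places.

At equilibrium γ(1−p*) = μ, so γ = μ/(1−p*).
γ = 0.04/(1 − 0.97) = 0.04/0.0300 = 1.3333.

1.333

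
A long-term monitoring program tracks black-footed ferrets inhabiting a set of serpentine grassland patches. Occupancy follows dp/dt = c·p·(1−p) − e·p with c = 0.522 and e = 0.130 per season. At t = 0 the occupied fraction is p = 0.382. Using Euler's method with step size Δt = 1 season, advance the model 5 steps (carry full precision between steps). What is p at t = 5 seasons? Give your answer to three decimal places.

Update rule: p ← p + [c·p·(1−p) − e·p]·Δt with Δt = 1.
step 1: Δp = +0.07357, p = 0.45557
step 2: Δp = +0.07025, p = 0.52582
step 3: Δp = +0.06180, p = 0.58761
step 4: Δp = +0.05010, p = 0.63772
step 5: Δp = +0.03770, p = 0.67541

0.675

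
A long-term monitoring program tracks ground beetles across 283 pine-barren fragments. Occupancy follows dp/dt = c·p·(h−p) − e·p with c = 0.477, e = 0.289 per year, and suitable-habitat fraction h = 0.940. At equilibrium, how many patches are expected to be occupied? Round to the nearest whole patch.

p* = h − e/c = 0.940 − 0.6059 = 0.3341.
Expected occupied patches = N × p* = 283 × 0.3341 = 94.56 ≈ 95.

95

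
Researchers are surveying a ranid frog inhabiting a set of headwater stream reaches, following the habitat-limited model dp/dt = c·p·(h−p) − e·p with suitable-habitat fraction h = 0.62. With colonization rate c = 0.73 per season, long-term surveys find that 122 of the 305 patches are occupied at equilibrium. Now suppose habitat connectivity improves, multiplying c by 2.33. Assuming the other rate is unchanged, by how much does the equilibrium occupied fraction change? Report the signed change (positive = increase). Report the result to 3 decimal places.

0.126

Observed p* = 122/305 = 0.40000.
Balance c(h−p*) = e gives e = 0.73×(0.62 − 0.40000) = 0.16060.
New p* = 0.62 − e/c = 0.62 − 0.16060/1.70090 = 0.52558.
Δp* = 0.52558 − 0.40000 = +0.12558.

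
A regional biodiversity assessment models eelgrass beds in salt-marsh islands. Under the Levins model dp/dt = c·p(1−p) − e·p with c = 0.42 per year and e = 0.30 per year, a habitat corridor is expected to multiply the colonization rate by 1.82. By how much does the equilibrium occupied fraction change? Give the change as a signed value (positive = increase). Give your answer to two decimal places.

Before: p* = 1 − 0.30/0.42 = 0.2857.
After the change, c = 0.7644, e = 0.3, so p* = 1 − 0.3/0.7644 = 0.6075.
Δp* = 0.6075 − 0.2857 = +0.3218.

0.32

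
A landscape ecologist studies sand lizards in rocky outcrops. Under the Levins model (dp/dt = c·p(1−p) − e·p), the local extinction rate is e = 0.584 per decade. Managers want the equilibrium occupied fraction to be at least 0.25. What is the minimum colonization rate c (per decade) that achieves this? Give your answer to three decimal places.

0.779

p* = 1 − e/c ≥ 0.25 requires e/c ≤ 0.7500, i.e. c ≥ e/0.7500.
c_min = 0.584/0.7500 = 0.7787.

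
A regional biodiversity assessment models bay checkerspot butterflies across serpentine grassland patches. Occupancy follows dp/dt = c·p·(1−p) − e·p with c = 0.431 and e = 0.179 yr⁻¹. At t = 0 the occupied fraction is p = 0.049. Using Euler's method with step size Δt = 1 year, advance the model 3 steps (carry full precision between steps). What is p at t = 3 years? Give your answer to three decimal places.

Update rule: p ← p + [c·p·(1−p) − e·p]·Δt with Δt = 1.
step 1: Δp = +0.01131, p = 0.06031
step 2: Δp = +0.01363, p = 0.07394
step 3: Δp = +0.01628, p = 0.09022

0.090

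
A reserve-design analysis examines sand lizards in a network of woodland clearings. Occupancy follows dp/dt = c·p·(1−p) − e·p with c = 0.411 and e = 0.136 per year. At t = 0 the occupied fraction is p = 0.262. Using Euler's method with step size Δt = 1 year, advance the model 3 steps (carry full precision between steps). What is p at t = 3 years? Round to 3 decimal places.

Update rule: p ← p + [c·p·(1−p) − e·p]·Δt with Δt = 1.
t = 1: p = 0.26200 + (+0.04384) = 0.30584
t = 2: p = 0.30584 + (+0.04566) = 0.35150
t = 3: p = 0.35150 + (+0.04588) = 0.39738

0.397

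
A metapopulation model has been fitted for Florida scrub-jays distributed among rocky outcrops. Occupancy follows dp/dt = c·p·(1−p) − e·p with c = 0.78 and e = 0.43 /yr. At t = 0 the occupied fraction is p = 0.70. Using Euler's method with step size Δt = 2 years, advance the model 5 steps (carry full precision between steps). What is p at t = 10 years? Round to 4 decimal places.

0.4485

Update rule: p ← p + [c·p·(1−p) − e·p]·Δt with Δt = 2.
step 1: Δp = -0.27440, p = 0.42560
step 2: Δp = +0.01535, p = 0.44095
step 3: Δp = +0.00534, p = 0.44629
step 4: Δp = +0.00169, p = 0.44798
step 5: Δp = +0.00051, p = 0.44850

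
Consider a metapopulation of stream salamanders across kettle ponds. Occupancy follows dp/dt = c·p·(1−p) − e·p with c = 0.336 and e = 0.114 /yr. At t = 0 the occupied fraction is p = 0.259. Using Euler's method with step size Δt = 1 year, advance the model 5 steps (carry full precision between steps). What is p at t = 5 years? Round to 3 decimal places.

Update rule: p ← p + [c·p·(1−p) − e·p]·Δt with Δt = 1.
step 1: Δp = +0.03496, p = 0.29396
step 2: Δp = +0.03622, p = 0.33018
step 3: Δp = +0.03667, p = 0.36685
step 4: Δp = +0.03622, p = 0.40308
step 5: Δp = +0.03489, p = 0.43797

0.438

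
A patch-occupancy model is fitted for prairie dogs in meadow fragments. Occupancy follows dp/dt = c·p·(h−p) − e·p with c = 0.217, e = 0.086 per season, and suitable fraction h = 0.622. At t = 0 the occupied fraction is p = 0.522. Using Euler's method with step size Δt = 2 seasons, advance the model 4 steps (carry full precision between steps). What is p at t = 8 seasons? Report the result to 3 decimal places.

0.352

Update rule: p ← p + [c·p·(h−p) − e·p]·Δt with Δt = 2.
  1  |  dp/dt·Δt = -0.067129  |  p_1 = 0.454871
  2  |  dp/dt·Δt = -0.045244  |  p_2 = 0.409627
  3  |  dp/dt·Δt = -0.032700  |  p_3 = 0.376926
  4  |  dp/dt·Δt = -0.024741  |  p_4 = 0.352186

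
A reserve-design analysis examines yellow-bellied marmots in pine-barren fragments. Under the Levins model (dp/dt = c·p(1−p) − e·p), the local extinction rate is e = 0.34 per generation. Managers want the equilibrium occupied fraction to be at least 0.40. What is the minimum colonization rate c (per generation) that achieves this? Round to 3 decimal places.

0.567

p* = 1 − e/c ≥ 0.40 requires e/c ≤ 0.6000, i.e. c ≥ e/0.6000.
c_min = 0.34/0.6000 = 0.5667.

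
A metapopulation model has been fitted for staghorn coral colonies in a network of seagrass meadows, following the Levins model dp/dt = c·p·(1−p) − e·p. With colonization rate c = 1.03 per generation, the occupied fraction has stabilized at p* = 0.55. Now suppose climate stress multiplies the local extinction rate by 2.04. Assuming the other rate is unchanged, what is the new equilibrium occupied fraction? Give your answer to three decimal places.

0.082

Balance c(1−p*) = e gives e = 1.03×(1 − 0.55000) = 0.46350.
New p* = 1 − e/c = 1 − 0.94554/1.03000 = 0.08200.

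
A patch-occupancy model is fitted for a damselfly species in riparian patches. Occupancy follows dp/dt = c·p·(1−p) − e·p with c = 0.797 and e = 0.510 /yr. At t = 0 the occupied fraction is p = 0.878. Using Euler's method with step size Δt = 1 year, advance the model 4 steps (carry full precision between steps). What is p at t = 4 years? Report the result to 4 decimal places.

0.3992

Update rule: p ← p + [c·p·(1−p) − e·p]·Δt with Δt = 1.
step 1: Δp = -0.36241, p = 0.51559
step 2: Δp = -0.06390, p = 0.45170
step 3: Δp = -0.03297, p = 0.41872
step 4: Δp = -0.01956, p = 0.39916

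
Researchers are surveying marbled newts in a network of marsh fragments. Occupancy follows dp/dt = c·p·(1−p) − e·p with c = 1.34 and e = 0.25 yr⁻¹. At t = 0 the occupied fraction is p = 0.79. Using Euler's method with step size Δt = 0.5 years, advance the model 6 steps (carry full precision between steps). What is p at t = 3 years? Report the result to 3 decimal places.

0.813

Update rule: p ← p + [c·p·(1−p) − e·p]·Δt with Δt = 0.5.
t = 0.5: p = 0.79000 + (+0.01240) = 0.80240
t = 1: p = 0.80240 + (+0.00593) = 0.80833
t = 1.5: p = 0.80833 + (+0.00276) = 0.81109
t = 2: p = 0.81109 + (+0.00127) = 0.81237
t = 2.5: p = 0.81237 + (+0.00058) = 0.81295
t = 3: p = 0.81295 + (+0.00026) = 0.81321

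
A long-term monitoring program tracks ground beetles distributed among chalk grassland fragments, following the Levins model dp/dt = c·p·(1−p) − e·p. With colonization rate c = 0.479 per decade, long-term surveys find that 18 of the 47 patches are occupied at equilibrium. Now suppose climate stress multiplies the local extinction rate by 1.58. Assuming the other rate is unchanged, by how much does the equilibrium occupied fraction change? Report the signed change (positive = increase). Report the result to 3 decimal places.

-0.358

Observed p* = 18/47 = 0.38298.
Balance c(1−p*) = e gives e = 0.479×(1 − 0.38298) = 0.29555.
New p* = 1 − e/c = 1 − 0.46697/0.47900 = 0.02511.
Δp* = 0.02511 − 0.38298 = -0.35787.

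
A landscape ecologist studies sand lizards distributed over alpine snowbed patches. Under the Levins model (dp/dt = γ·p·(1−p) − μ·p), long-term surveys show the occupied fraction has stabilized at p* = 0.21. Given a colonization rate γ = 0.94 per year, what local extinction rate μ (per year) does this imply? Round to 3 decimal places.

At equilibrium γ(1−p*) = μ.
μ = 0.94 × (1 − 0.21) = 0.94 × 0.7900 = 0.7426.

0.743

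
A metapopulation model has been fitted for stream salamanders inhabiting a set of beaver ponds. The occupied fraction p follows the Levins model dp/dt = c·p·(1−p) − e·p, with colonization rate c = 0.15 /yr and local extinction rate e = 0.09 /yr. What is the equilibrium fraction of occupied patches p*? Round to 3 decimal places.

Setting dp/dt = 0 and dividing through by p* gives c·(1−p*) = e.
So p* = 1 − e/c = 1 − 0.09/0.15 = 1 − 0.6000 = 0.4000.

0.400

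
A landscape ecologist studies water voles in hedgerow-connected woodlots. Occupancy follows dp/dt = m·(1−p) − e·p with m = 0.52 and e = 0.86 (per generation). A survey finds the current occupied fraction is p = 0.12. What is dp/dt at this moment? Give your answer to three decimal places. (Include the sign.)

Colonization term: m·(1−p) = 0.52×0.8800 = 0.45760.
Extinction term: e·p = 0.10320.
dp/dt = 0.45760 − 0.10320 = 0.35440.

0.354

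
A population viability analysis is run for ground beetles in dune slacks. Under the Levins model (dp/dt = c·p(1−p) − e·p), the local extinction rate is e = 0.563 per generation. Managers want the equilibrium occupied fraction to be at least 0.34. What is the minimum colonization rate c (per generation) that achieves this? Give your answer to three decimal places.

p* = 1 − e/c ≥ 0.34 requires e/c ≤ 0.6600, i.e. c ≥ e/0.6600.
c_min = 0.563/0.6600 = 0.8530.

0.853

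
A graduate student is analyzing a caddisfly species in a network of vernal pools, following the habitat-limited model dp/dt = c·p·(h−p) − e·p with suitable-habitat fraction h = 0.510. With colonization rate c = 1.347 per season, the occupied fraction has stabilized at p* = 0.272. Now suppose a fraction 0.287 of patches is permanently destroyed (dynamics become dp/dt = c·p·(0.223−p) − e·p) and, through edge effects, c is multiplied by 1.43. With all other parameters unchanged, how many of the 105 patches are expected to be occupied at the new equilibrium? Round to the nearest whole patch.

6

Balance c(h−p*) = e gives e = 1.347×(0.51 − 0.27200) = 0.32059.
New p* = 0.223 − e/c = 0.223 − 0.32059/1.92621 = 0.05656.
Expected occupied = 105 × 0.05656 = 5.94 ≈ 6.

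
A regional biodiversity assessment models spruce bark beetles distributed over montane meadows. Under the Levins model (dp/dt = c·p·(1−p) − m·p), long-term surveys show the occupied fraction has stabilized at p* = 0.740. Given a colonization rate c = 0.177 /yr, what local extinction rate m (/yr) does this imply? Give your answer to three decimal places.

0.046

At equilibrium c(1−p*) = m.
m = 0.177 × (1 − 0.740) = 0.177 × 0.2600 = 0.0460.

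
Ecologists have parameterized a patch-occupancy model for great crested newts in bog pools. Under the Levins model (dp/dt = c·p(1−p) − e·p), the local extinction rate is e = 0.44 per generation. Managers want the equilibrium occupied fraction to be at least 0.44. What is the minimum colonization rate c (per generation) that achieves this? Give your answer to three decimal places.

0.786

p* = 1 − e/c ≥ 0.44 requires e/c ≤ 0.5600, i.e. c ≥ e/0.5600.
c_min = 0.44/0.5600 = 0.7857.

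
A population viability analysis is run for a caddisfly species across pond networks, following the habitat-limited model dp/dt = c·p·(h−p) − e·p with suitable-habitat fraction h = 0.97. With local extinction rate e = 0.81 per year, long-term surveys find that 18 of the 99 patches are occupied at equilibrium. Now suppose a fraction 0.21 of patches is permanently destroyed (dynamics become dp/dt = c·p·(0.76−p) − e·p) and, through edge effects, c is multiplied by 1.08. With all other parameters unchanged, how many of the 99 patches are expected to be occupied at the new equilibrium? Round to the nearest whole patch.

3

Observed p* = 18/99 = 0.18182.
Balance c(h−p*) = e gives c = e/(0.97 − 0.18182) = 0.81/0.78818 = 1.02768.
New p* = 0.76 − e/c = 0.76 − 0.81000/1.10989 = 0.03020.
Expected occupied = 99 × 0.03020 = 2.99 ≈ 3.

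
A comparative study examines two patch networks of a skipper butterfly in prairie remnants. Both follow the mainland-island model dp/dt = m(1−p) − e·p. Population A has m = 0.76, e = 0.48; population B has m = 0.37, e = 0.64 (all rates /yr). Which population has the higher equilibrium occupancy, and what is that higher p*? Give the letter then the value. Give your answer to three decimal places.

A, 0.613

A: p*_A = m/(m+e) = 0.76/1.2400 = 0.6129.
B: p*_B = 0.37/1.0100 = 0.3663.
A is higher at 0.6129.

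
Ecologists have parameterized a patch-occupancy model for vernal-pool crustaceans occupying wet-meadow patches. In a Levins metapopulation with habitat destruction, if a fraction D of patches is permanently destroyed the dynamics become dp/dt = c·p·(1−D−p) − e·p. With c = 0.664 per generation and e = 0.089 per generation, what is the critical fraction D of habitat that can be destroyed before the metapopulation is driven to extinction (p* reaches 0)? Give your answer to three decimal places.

0.866

The nontrivial equilibrium is p* = (1−D) − e/c; extinction occurs when this hits zero.
So D_crit = 1 − e/c = 1 − 0.089/0.664 = 1 − 0.1340 = 0.8660.
This equals the undisturbed p*, a classic result of Lande's extension.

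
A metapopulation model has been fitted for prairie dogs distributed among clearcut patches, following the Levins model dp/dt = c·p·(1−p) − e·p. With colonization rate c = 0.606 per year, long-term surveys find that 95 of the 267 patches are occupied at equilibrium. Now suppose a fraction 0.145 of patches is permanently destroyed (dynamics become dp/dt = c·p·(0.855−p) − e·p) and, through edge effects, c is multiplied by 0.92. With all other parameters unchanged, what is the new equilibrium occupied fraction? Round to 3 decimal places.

0.155

Observed p* = 95/267 = 0.35581.
Balance c(1−p*) = e gives e = 0.606×(1 − 0.35581) = 0.39038.
New p* = 0.855 − e/c = 0.855 − 0.39038/0.55752 = 0.15479.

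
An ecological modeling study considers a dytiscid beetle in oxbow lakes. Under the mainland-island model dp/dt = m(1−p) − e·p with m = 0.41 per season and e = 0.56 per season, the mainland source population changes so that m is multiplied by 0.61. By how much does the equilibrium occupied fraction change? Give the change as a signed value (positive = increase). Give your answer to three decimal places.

-0.114

Before: p* = 0.41/(0.41+0.56) = 0.4227.
After: m = 0.2501, e = 0.56; p* = 0.2501/0.8101 = 0.3087.
Δp* = 0.3087 − 0.4227 = -0.1140.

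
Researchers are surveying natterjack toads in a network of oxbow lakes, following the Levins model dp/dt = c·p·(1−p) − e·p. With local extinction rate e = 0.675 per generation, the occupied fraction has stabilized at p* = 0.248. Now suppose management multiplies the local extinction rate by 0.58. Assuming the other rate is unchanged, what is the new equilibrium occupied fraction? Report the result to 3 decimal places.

0.564

Balance c(1−p*) = e gives c = e/(1 − 0.24800) = 0.675/0.75200 = 0.89761.
New p* = 1 − e/c = 1 − 0.39150/0.89761 = 0.56384.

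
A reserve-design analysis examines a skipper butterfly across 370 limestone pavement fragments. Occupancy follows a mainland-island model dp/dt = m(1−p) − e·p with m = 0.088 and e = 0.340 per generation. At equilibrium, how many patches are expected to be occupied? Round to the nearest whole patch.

p* = m/(m+e) = 0.088/0.4280 = 0.2056.
Expected occupied patches = N × p* = 370 × 0.2056 = 76.07 ≈ 76.

76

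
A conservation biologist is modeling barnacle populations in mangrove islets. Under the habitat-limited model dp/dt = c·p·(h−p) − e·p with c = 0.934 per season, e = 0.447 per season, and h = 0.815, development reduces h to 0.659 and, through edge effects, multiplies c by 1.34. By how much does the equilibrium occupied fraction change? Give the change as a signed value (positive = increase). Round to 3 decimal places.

Before: p* = h − e/c = 0.815 − 0.447/0.934 = 0.815 − 0.4786 = 0.3364.
After: c = 1.25156, e = 0.447, h = 0.659; p* = 0.659 − 0.447/1.25156 = 0.3018.
Δp* = 0.3018 − 0.3364 = -0.0346.

-0.035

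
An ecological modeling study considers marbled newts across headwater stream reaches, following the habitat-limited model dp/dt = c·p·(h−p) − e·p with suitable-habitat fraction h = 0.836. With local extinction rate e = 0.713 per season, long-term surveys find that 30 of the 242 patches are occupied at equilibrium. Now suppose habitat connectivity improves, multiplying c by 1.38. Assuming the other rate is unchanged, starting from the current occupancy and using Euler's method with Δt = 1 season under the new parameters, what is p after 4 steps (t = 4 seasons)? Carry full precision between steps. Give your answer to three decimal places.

Observed p* = 30/242 = 0.12397.
Balance c(h−p*) = e gives c = e/(0.836 − 0.12397) = 0.713/0.71203 = 1.00136.
Starting from p₀ = 0.12397; update p ← p + (dp/dt)·Δt with the new parameters.
  1  |  dp/dt·Δt = +0.033588  |  p_1 = 0.157555
  2  |  dp/dt·Δt = +0.035375  |  p_2 = 0.192930
  3  |  dp/dt·Δt = +0.033887  |  p_3 = 0.226816
  4  |  dp/dt·Δt = +0.029217  |  p_4 = 0.256034

0.256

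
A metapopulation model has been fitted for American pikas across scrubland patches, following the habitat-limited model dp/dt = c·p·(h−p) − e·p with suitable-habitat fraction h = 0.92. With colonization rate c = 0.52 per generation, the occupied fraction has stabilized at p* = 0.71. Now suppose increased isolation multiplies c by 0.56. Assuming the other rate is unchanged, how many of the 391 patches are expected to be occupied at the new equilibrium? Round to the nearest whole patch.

213

Balance c(h−p*) = e gives e = 0.52×(0.92 − 0.71000) = 0.10920.
New p* = 0.92 − e/c = 0.92 − 0.10920/0.29120 = 0.54500.
Expected occupied = 391 × 0.54500 = 213.10 ≈ 213.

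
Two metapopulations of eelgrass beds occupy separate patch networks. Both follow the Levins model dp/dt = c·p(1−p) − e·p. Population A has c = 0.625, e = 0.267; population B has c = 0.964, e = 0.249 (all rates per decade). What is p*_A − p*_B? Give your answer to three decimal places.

A: p*_A = 1 − 0.267/0.625 = 0.5728.
B: p*_B = 1 − 0.249/0.964 = 0.7417.
p*_A − p*_B = 0.5728 − 0.7417 = -0.1689.

-0.169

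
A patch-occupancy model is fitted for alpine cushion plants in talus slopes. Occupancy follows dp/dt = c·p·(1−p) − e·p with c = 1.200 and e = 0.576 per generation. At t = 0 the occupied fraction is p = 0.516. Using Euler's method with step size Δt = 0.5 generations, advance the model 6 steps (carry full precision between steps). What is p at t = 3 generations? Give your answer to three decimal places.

0.520

Update rule: p ← p + [c·p·(1−p) − e·p]·Δt with Δt = 0.5.
  1  |  dp/dt·Δt = +0.001238  |  p_1 = 0.517238
  2  |  dp/dt·Δt = +0.000857  |  p_2 = 0.518095
  3  |  dp/dt·Δt = +0.000592  |  p_3 = 0.518687
  4  |  dp/dt·Δt = +0.000408  |  p_4 = 0.519096
  5  |  dp/dt·Δt = +0.000282  |  p_5 = 0.519378
  6  |  dp/dt·Δt = +0.000194  |  p_6 = 0.519572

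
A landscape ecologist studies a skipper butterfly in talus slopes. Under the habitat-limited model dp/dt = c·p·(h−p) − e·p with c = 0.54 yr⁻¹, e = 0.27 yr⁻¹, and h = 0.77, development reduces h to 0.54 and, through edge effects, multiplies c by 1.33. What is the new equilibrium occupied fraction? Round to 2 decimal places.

0.16

Before: p* = h − e/c = 0.77 − 0.27/0.54 = 0.77 − 0.5000 = 0.2700.
After: c = 0.7182, e = 0.27, h = 0.54; p* = 0.54 − 0.27/0.7182 = 0.1641.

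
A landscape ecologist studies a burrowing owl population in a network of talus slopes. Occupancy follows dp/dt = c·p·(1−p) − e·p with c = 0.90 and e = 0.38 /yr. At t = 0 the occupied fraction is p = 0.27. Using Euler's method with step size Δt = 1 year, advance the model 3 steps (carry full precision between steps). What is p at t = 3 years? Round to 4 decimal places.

0.4774

Update rule: p ← p + [c·p·(1−p) − e·p]·Δt with Δt = 1.
t = 1: p = 0.27000 + (+0.07479) = 0.34479
t = 2: p = 0.34479 + (+0.07230) = 0.41709
t = 3: p = 0.41709 + (+0.06032) = 0.47741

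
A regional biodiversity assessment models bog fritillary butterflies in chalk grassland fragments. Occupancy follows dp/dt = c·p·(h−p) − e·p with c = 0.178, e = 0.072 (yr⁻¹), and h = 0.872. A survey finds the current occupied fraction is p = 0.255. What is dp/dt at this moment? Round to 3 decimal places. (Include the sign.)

0.010

Colonization term: c·p·(h−p) = 0.178×0.255×0.6170 = 0.02801.
Extinction term: e·p = 0.01836.
dp/dt = 0.02801 − 0.01836 = 0.00965.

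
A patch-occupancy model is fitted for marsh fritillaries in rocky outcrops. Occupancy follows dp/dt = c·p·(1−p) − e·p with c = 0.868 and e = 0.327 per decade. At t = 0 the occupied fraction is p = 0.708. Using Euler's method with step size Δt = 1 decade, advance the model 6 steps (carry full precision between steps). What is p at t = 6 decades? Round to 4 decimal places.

0.6239

Update rule: p ← p + [c·p·(1−p) − e·p]·Δt with Δt = 1.
  1  |  dp/dt·Δt = -0.052069  |  p_1 = 0.655931
  2  |  dp/dt·Δt = -0.018594  |  p_2 = 0.637337
  3  |  dp/dt·Δt = -0.007781  |  p_3 = 0.629556
  4  |  dp/dt·Δt = -0.003434  |  p_4 = 0.626122
  5  |  dp/dt·Δt = -0.001549  |  p_5 = 0.624573
  6  |  dp/dt·Δt = -0.000705  |  p_6 = 0.623868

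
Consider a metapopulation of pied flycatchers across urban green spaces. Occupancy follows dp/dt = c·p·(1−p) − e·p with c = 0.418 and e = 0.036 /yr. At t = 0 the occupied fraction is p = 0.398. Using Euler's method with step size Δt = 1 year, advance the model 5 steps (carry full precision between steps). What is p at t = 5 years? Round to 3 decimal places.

Update rule: p ← p + [c·p·(1−p) − e·p]·Δt with Δt = 1.
  1  |  dp/dt·Δt = +0.085823  |  p_1 = 0.483823
  2  |  dp/dt·Δt = +0.086973  |  p_2 = 0.570796
  3  |  dp/dt·Δt = +0.081856  |  p_3 = 0.652652
  4  |  dp/dt·Δt = +0.071264  |  p_4 = 0.723916
  5  |  dp/dt·Δt = +0.057481  |  p_5 = 0.781397

0.781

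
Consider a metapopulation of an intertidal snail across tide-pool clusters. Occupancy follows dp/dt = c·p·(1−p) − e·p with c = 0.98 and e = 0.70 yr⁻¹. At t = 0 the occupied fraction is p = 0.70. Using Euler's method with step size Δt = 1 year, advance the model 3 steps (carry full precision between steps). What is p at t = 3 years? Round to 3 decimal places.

0.335

Update rule: p ← p + [c·p·(1−p) − e·p]·Δt with Δt = 1.
t = 1: p = 0.70000 + (-0.28420) = 0.41580
t = 2: p = 0.41580 + (-0.05301) = 0.36279
t = 3: p = 0.36279 + (-0.02740) = 0.33539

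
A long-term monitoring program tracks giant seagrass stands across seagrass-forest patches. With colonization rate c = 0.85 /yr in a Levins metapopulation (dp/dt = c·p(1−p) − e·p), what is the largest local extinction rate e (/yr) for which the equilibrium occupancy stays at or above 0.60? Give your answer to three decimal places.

0.340

1 − e/c ≥ 0.60 ⇒ e ≤ c(1 − 0.60) = 0.85 × 0.4000.
e_max = 0.3400.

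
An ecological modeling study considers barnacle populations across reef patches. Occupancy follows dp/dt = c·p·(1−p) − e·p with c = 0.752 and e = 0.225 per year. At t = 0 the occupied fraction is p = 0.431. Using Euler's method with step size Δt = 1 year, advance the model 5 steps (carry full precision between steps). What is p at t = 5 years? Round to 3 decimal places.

Update rule: p ← p + [c·p·(1−p) − e·p]·Δt with Δt = 1.
t = 1: p = 0.43100 + (+0.08744) = 0.51844
t = 2: p = 0.51844 + (+0.07109) = 0.58954
t = 3: p = 0.58954 + (+0.04932) = 0.63886
t = 4: p = 0.63886 + (+0.02975) = 0.66862
t = 5: p = 0.66862 + (+0.01618) = 0.68480

0.685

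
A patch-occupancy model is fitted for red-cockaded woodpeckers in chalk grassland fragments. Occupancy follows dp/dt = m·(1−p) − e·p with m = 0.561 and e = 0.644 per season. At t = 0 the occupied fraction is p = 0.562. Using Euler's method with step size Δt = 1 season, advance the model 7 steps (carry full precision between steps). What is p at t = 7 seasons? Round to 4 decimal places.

0.4656

Update rule: p ← p + [m·(1−p) − e·p]·Δt with Δt = 1.
step 1: Δp = -0.11621, p = 0.44579
step 2: Δp = +0.02382, p = 0.46961
step 3: Δp = -0.00488, p = 0.46473
step 4: Δp = +0.00100, p = 0.46573
step 5: Δp = -0.00021, p = 0.46553
step 6: Δp = +0.00004, p = 0.46557
step 7: Δp = -0.00001, p = 0.46556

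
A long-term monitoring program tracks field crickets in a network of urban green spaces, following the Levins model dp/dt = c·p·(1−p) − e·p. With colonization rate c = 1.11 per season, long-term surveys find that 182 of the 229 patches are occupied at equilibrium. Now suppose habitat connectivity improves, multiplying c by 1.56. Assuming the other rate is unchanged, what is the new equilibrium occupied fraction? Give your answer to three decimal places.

Observed p* = 182/229 = 0.79476.
Balance c(1−p*) = e gives e = 1.11×(1 − 0.79476) = 0.22782.
New p* = 1 − e/c = 1 − 0.22782/1.73160 = 0.86843.

0.868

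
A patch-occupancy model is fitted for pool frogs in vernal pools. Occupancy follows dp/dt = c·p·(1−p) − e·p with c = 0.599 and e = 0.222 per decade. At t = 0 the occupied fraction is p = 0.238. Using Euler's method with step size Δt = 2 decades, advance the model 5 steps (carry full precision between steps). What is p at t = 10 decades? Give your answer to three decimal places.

0.623

Update rule: p ← p + [c·p·(1−p) − e·p]·Δt with Δt = 2.
p: 0.23800 → 0.34959  (Δp = +0.11159)
p: 0.34959 → 0.46677  (Δp = +0.11718)
p: 0.46677 → 0.55770  (Δp = +0.09093)
p: 0.55770 → 0.60559  (Δp = +0.04789)
p: 0.60559 → 0.62285  (Δp = +0.01726)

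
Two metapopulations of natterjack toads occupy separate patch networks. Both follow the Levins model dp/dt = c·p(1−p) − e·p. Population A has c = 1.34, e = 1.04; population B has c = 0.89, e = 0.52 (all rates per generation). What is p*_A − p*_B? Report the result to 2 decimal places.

-0.19

A: p*_A = 1 − 1.04/1.34 = 0.2239.
B: p*_B = 1 − 0.52/0.89 = 0.4157.
p*_A − p*_B = 0.2239 − 0.4157 = -0.1918.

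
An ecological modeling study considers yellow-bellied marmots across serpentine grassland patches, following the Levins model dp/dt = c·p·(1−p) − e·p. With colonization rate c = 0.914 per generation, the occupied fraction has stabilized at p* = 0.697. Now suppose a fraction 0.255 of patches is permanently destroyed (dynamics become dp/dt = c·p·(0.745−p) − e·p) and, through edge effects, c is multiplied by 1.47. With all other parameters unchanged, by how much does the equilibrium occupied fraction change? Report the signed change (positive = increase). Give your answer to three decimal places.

-0.158

Balance c(1−p*) = e gives e = 0.914×(1 − 0.69700) = 0.27694.
New p* = 0.745 − e/c = 0.745 − 0.27694/1.34358 = 0.53888.
Δp* = 0.53888 − 0.69700 = -0.15812.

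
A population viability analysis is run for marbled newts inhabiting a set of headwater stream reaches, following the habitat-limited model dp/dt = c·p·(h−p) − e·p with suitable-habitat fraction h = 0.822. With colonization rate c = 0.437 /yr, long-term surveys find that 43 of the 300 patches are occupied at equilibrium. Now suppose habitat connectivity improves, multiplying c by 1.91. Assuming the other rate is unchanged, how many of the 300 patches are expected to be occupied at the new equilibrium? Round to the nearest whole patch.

Observed p* = 43/300 = 0.14333.
Balance c(h−p*) = e gives e = 0.437×(0.822 − 0.14333) = 0.29658.
New p* = 0.822 − e/c = 0.822 − 0.29658/0.83467 = 0.46667.
Expected occupied = 300 × 0.46667 = 140.00 ≈ 140.

140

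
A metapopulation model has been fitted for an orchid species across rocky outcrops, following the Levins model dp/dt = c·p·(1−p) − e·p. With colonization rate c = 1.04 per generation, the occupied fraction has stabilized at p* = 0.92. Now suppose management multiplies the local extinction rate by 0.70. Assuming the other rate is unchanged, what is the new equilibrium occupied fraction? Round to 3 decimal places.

Balance c(1−p*) = e gives e = 1.04×(1 − 0.92000) = 0.08320.
New p* = 1 − e/c = 1 − 0.05824/1.04000 = 0.94400.

0.944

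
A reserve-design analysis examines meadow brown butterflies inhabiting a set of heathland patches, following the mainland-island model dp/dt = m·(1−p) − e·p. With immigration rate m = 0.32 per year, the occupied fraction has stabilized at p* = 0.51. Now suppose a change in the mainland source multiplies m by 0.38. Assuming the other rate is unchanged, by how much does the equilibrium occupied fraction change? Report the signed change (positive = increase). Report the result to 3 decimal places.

-0.227

Balance m(1−p*) = e·p* gives e = m(1−p*)/p* = 0.32×0.49000/0.51000 = 0.30745.
New p* = m/(m+e) = 0.12160/(0.12160+0.30745) = 0.28342.
Δp* = 0.28342 − 0.51000 = -0.22658.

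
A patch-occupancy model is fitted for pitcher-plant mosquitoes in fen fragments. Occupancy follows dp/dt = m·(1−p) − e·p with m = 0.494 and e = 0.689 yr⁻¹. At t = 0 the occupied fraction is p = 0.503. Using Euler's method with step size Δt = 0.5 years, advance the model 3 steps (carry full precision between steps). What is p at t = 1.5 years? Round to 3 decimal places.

Update rule: p ← p + [m·(1−p) − e·p]·Δt with Δt = 0.5.
  1  |  dp/dt·Δt = -0.050524  |  p_1 = 0.452476
  2  |  dp/dt·Δt = -0.020639  |  p_2 = 0.431836
  3  |  dp/dt·Δt = -0.008431  |  p_3 = 0.423405

0.423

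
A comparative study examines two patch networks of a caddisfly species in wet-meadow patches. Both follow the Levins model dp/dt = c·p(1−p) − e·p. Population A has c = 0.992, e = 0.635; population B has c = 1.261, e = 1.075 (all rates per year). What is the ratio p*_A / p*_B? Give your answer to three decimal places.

2.440

A: p*_A = 1 − 0.635/0.992 = 0.3599.
B: p*_B = 1 − 1.075/1.261 = 0.1475.
p*_A / p*_B = 0.3599/0.1475 = 2.4398.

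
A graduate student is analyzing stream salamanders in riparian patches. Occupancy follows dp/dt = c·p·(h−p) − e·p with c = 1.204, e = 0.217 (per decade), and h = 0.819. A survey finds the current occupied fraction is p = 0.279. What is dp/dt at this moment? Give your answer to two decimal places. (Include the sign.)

Colonization term: c·p·(h−p) = 1.204×0.279×0.5400 = 0.18139.
Extinction term: e·p = 0.06054.
dp/dt = 0.18139 − 0.06054 = 0.12085.

0.12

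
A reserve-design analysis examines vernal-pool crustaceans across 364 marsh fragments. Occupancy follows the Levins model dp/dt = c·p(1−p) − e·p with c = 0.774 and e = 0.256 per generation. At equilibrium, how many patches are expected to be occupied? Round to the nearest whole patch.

244

p* = 1 − e/c = 1 − 0.256/0.774 = 0.6693.
Expected occupied patches = N × p* = 364 × 0.6693 = 243.61 ≈ 244.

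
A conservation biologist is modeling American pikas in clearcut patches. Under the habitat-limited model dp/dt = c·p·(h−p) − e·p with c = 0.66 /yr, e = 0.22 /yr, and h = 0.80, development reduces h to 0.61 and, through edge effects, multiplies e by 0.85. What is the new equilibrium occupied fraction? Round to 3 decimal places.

0.327

Before: p* = h − e/c = 0.80 − 0.22/0.66 = 0.80 − 0.3333 = 0.4667.
After: c = 0.66, e = 0.187, h = 0.61; p* = 0.61 − 0.187/0.66 = 0.3267.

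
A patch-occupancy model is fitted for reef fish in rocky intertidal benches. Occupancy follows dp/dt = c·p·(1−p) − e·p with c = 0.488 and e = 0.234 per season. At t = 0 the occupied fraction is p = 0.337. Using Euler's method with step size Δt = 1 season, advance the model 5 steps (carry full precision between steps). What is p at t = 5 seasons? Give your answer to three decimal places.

Update rule: p ← p + [c·p·(1−p) − e·p]·Δt with Δt = 1.
p: 0.33700 → 0.36718  (Δp = +0.03018)
p: 0.36718 → 0.39465  (Δp = +0.02747)
p: 0.39465 → 0.41888  (Δp = +0.02424)
p: 0.41888 → 0.43965  (Δp = +0.02077)
p: 0.43965 → 0.45700  (Δp = +0.01734)

0.457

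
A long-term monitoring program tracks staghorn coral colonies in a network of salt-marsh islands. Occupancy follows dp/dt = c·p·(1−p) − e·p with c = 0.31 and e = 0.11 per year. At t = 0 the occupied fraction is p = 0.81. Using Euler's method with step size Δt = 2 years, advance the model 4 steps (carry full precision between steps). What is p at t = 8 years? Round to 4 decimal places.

Update rule: p ← p + [c·p·(1−p) − e·p]·Δt with Δt = 2.
p: 0.81000 → 0.72722  (Δp = -0.08278)
p: 0.72722 → 0.69022  (Δp = -0.03700)
p: 0.69022 → 0.67094  (Δp = -0.01928)
p: 0.67094 → 0.66022  (Δp = -0.01072)

0.6602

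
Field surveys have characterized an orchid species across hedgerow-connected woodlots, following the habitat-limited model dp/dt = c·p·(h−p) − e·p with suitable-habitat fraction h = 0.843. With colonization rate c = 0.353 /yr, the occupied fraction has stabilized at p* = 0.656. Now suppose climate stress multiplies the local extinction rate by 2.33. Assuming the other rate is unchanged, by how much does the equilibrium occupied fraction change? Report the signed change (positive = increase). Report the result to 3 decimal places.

Balance c(h−p*) = e gives e = 0.353×(0.843 − 0.65600) = 0.06601.
New p* = 0.843 − e/c = 0.843 − 0.15380/0.35300 = 0.40731.
Δp* = 0.40731 − 0.65600 = -0.24869.

-0.249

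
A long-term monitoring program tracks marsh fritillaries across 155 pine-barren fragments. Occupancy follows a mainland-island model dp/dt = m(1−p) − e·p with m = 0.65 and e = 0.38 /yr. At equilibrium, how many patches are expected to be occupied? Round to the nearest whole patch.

98

p* = m/(m+e) = 0.65/1.0300 = 0.6311.
Expected occupied patches = N × p* = 155 × 0.6311 = 97.82 ≈ 98.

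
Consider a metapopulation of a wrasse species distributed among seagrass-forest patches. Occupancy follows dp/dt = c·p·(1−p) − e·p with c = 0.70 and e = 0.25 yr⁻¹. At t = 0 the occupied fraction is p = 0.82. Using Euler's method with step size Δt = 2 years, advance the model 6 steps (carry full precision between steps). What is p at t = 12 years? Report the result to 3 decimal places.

0.643

Update rule: p ← p + [c·p·(1−p) − e·p]·Δt with Δt = 2.
  1  |  dp/dt·Δt = -0.203360  |  p_1 = 0.616640
  2  |  dp/dt·Δt = +0.022633  |  p_2 = 0.639273
  3  |  dp/dt·Δt = +0.003208  |  p_3 = 0.642481
  4  |  dp/dt·Δt = +0.000339  |  p_4 = 0.642819
  5  |  dp/dt·Δt = +0.000034  |  p_5 = 0.642853
  6  |  dp/dt·Δt = +0.000003  |  p_6 = 0.642857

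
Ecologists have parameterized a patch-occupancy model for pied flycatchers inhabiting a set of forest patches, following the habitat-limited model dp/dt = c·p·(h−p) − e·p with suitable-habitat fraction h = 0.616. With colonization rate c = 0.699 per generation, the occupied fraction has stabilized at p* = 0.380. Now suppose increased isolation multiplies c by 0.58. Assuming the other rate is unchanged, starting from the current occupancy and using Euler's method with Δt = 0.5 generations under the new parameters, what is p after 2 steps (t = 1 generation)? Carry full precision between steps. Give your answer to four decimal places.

0.3551

Balance c(h−p*) = e gives e = 0.699×(0.616 − 0.38000) = 0.16496.
Starting from p₀ = 0.38000; update p ← p + (dp/dt)·Δt with the new parameters.
step 1: Δp = -0.01316, p = 0.36684
step 2: Δp = -0.01173, p = 0.35511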